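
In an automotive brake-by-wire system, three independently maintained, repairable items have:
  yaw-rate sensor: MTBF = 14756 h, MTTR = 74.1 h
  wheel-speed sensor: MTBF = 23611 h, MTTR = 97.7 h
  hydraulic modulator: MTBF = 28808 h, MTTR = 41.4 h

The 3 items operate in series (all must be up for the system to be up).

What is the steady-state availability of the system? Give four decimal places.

0.9895

A(yaw-rate sensor) = MTBF/(MTBF+MTTR) = 14756/(14756+74.1) = 0.995003
A(wheel-speed sensor) = MTBF/(MTBF+MTTR) = 23611/(23611+97.7) = 0.995879
A(hydraulic modulator) = MTBF/(MTBF+MTTR) = 28808/(28808+41.4) = 0.998565
Series availability: 0.995003 × 0.995879 × 0.998565 = 0.9895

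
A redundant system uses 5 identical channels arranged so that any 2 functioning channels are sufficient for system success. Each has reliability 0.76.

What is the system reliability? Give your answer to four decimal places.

0.9866

R = Σ_{i=2}^{5} C(5,i) p^i (1−p)^{5−i} with p = 0.76
C(5,2)·0.76^2·0.24^3 = 0.079847
C(5,3)·0.76^3·0.24^2 = 0.252850
C(5,4)·0.76^4·0.24^1 = 0.400346
C(5,5)·0.76^5·0.24^0 = 0.253553
Sum = 0.9866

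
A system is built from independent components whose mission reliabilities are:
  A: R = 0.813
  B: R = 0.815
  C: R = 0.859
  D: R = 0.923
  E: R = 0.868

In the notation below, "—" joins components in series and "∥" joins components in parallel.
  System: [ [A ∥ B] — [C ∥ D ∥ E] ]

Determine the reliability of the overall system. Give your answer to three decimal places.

Parallel (A and B): 1 − (1 − 0.81300)(1 − 0.81500) = 0.96541
Parallel (C, D, and E): 1 − (1 − 0.85900)(1 − 0.92300)(1 − 0.86800) = 0.99857
Series ([0.96541] and [0.99857]): 0.96541 × 0.99857 = 0.964

0.964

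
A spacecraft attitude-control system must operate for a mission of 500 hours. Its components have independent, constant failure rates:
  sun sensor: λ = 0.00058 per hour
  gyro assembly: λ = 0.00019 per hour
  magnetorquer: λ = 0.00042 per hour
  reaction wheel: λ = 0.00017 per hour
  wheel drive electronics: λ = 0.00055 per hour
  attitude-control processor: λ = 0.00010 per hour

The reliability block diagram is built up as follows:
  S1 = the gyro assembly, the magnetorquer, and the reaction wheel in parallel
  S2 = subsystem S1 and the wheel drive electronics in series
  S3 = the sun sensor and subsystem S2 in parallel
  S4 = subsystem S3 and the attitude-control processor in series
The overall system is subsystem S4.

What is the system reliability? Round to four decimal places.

R(sun sensor) = exp(−0.00058 × 500) = 0.748264
R(gyro assembly) = exp(−0.00019 × 500) = 0.909373
R(magnetorquer) = exp(−0.00042 × 500) = 0.810584
R(reaction wheel) = exp(−0.00017 × 500) = 0.918512
R(wheel drive electronics) = exp(−0.00055 × 500) = 0.759572
R(attitude-control processor) = exp(−0.00010 × 500) = 0.951229
Parallel (gyro assembly, magnetorquer, and reaction wheel): 1 − (1 − 0.909373)(1 − 0.810584)(1 − 0.918512) = 0.998601
Series ([0.998601] and wheel drive electronics): 0.998601 × 0.759572 = 0.758509
Parallel (sun sensor and [0.758509]): 1 − (1 − 0.748264)(1 − 0.758509) = 0.939208
Series ([0.939208] and attitude-control processor): 0.939208 × 0.951229 = 0.8934

0.8934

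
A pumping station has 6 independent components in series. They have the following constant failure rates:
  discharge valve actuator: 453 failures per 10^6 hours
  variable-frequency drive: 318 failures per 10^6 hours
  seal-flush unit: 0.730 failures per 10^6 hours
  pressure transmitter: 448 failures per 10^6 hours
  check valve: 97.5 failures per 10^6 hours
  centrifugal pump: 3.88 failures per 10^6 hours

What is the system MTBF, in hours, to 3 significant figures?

757

Series of exponential components: λ_sys = Σ λ_i
λ_sys = 0.000453 + 0.000318 + 0.000000730 + 0.000448 + 0.0000975 + 0.00000388 = 1.3211e-03 /h
MTBF = 1 / λ_sys = 757 h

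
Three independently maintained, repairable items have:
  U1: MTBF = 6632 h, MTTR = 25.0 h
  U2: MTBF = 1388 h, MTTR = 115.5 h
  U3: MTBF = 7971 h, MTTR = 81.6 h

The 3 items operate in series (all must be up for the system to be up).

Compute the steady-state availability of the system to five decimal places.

A(U1) = MTBF/(MTBF+MTTR) = 6632/(6632+25.0) = 0.996245
A(U2) = MTBF/(MTBF+MTTR) = 1388/(1388+115.5) = 0.923179
A(U3) = MTBF/(MTBF+MTTR) = 7971/(7971+81.6) = 0.989867
Series availability: 0.996245 × 0.923179 × 0.989867 = 0.91039

0.91039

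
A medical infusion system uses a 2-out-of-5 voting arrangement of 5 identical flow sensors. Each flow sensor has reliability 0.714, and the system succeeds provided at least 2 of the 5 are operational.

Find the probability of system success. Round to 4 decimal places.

R = Σ_{i=2}^{5} C(5,i) p^i (1−p)^{5−i} with p = 0.714
C(5,2)·0.714^2·0.286^3 = 0.119260
C(5,3)·0.714^3·0.286^2 = 0.297733
C(5,4)·0.714^4·0.286^1 = 0.371646
C(5,5)·0.714^5·0.286^0 = 0.185563
Sum = 0.9742

0.9742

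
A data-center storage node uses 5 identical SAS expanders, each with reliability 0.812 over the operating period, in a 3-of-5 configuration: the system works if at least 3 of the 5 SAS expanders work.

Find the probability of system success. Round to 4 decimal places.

R = Σ_{i=3}^{5} C(5,i) p^i (1−p)^{5−i} with p = 0.812
C(5,3)·0.812^3·0.188^2 = 0.189227
C(5,4)·0.812^4·0.188^1 = 0.408650
C(5,5)·0.812^5·0.188^0 = 0.353004
Sum = 0.9509

0.9509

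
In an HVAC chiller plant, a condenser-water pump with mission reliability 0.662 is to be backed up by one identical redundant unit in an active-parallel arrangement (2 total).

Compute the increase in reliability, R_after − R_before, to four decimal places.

R_before = 0.662
R_after = 1 − (1 − 0.662)^2 = 0.8858
ΔR = 0.8858 − 0.662 = 0.2238

0.2238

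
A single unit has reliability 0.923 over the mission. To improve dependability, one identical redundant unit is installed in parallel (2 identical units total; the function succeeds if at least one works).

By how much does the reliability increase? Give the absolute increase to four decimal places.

0.0711

R_before = 0.923
R_after = 1 − (1 − 0.923)^2 = 0.9941
ΔR = 0.9941 − 0.923 = 0.0711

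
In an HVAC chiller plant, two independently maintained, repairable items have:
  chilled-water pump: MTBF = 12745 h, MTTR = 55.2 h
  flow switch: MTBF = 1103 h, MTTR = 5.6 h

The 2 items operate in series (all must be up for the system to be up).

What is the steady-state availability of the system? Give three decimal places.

A(chilled-water pump) = MTBF/(MTBF+MTTR) = 12745/(12745+55.2) = 0.995688
A(flow switch) = MTBF/(MTBF+MTTR) = 1103/(1103+5.6) = 0.994949
Series availability: 0.995688 × 0.994949 = 0.991

0.991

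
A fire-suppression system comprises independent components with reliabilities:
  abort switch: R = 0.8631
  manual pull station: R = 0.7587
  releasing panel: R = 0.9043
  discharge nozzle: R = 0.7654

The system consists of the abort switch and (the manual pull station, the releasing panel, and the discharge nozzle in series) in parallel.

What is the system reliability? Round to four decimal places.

0.9350

Series (manual pull station, releasing panel, and discharge nozzle): 0.758700 × 0.904300 × 0.765400 = 0.525135
Parallel (abort switch and [0.525135]): 1 − (1 − 0.863100)(1 − 0.525135) = 0.9350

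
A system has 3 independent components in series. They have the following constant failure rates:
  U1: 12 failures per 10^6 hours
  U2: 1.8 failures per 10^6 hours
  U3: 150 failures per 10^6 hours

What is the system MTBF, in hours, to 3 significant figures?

6110

Series of exponential components: λ_sys = Σ λ_i
λ_sys = 0.000012 + 0.0000018 + 0.00015 = 1.6380e-04 /h
MTBF = 1 / λ_sys = 6110 h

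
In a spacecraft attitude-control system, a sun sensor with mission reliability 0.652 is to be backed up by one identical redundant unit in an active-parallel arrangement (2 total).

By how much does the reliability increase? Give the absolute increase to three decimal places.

0.227

R_before = 0.652
R_after = 1 − (1 − 0.652)^2 = 0.879
ΔR = 0.879 − 0.652 = 0.227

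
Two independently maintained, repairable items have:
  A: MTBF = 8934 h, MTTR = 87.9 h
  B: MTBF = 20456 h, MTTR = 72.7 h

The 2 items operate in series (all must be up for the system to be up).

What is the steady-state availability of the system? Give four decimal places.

A(A) = MTBF/(MTBF+MTTR) = 8934/(8934+87.9) = 0.990257
A(B) = MTBF/(MTBF+MTTR) = 20456/(20456+72.7) = 0.996459
Series availability: 0.990257 × 0.996459 = 0.9868

0.9868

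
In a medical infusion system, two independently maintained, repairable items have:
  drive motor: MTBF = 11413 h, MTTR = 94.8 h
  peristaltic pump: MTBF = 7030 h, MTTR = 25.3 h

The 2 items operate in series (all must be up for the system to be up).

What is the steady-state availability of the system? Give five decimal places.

0.98821

A(drive motor) = MTBF/(MTBF+MTTR) = 11413/(11413+94.8) = 0.991762
A(peristaltic pump) = MTBF/(MTBF+MTTR) = 7030/(7030+25.3) = 0.996414
Series availability: 0.991762 × 0.996414 = 0.98821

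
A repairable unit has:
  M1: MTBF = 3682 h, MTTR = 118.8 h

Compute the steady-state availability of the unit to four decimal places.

A(M1) = MTBF/(MTBF+MTTR) = 3682/(3682+118.8) = 0.9687

0.9687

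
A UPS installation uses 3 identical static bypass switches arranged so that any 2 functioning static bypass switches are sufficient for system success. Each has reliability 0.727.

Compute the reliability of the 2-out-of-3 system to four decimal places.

0.8171

R = Σ_{i=2}^{3} C(3,i) p^i (1−p)^{3−i} with p = 0.727
C(3,2)·0.727^2·0.273^1 = 0.432865
C(3,3)·0.727^3·0.273^0 = 0.384241
Sum = 0.8171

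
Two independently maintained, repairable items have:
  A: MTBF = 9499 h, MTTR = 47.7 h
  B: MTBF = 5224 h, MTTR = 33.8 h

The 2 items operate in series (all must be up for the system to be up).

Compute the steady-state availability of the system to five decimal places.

0.98861

A(A) = MTBF/(MTBF+MTTR) = 9499/(9499+47.7) = 0.995004
A(B) = MTBF/(MTBF+MTTR) = 5224/(5224+33.8) = 0.993571
Series availability: 0.995004 × 0.993571 = 0.98861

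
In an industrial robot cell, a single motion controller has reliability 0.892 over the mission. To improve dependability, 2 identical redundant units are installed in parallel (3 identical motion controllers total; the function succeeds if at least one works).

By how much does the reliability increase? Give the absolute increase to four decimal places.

0.1067

R_before = 0.892
R_after = 1 − (1 − 0.892)^3 = 0.9987
ΔR = 0.9987 − 0.892 = 0.1067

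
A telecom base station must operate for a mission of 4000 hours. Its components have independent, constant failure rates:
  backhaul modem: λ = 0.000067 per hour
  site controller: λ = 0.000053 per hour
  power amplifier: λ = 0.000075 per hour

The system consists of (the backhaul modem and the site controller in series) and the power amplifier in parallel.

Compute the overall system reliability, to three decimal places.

R(backhaul modem) = exp(−0.000067 × 4000) = 0.76491
R(site controller) = exp(−0.000053 × 4000) = 0.80896
R(power amplifier) = exp(−0.000075 × 4000) = 0.74082
Series (backhaul modem and site controller): 0.76491 × 0.80896 = 0.61878
Parallel ([0.61878] and power amplifier): 1 − (1 − 0.61878)(1 − 0.74082) = 0.901

0.901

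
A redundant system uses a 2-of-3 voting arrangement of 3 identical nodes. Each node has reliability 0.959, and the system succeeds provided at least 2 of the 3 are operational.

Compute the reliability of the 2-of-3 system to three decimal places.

R = Σ_{i=2}^{3} C(3,i) p^i (1−p)^{3−i} with p = 0.959
C(3,2)·0.959^2·0.041^1 = 0.11312
C(3,3)·0.959^3·0.041^0 = 0.88197
Sum = 0.995

0.995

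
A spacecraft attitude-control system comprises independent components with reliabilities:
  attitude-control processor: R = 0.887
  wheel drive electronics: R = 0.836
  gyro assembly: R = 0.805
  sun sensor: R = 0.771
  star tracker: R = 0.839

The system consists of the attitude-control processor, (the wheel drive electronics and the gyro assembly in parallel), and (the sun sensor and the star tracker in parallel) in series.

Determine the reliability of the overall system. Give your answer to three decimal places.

0.827

Parallel (wheel drive electronics and gyro assembly): 1 − (1 − 0.83600)(1 − 0.80500) = 0.96802
Parallel (sun sensor and star tracker): 1 − (1 − 0.77100)(1 − 0.83900) = 0.96313
Series (attitude-control processor, [0.96802], and [0.96313]): 0.88700 × 0.96802 × 0.96313 = 0.827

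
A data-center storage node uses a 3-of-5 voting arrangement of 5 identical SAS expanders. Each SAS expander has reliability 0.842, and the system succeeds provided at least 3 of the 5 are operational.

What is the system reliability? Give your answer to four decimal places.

0.9693

R = Σ_{i=3}^{5} C(5,i) p^i (1−p)^{5−i} with p = 0.842
C(5,3)·0.842^3·0.158^2 = 0.149022
C(5,4)·0.842^4·0.158^1 = 0.397078
C(5,5)·0.842^5·0.158^0 = 0.423214
Sum = 0.9693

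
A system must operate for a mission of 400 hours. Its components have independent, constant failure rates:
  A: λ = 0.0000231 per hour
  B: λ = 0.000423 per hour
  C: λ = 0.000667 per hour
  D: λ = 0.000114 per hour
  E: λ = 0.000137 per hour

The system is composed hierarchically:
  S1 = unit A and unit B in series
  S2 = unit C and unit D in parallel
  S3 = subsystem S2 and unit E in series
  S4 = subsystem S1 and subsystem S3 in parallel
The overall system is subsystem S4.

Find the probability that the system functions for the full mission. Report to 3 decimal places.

R(A) = exp(−0.0000231 × 400) = 0.99080
R(B) = exp(−0.000423 × 400) = 0.84434
R(C) = exp(−0.000667 × 400) = 0.76583
R(D) = exp(−0.000114 × 400) = 0.95542
R(E) = exp(−0.000137 × 400) = 0.94667
Series (A and B): 0.99080 × 0.84434 = 0.83657
Parallel (C and D): 1 − (1 − 0.76583)(1 − 0.95542) = 0.98956
Series ([0.98956] and E): 0.98956 × 0.94667 = 0.93679
Parallel ([0.83657] and [0.93679]): 1 − (1 − 0.83657)(1 − 0.93679) = 0.990

0.990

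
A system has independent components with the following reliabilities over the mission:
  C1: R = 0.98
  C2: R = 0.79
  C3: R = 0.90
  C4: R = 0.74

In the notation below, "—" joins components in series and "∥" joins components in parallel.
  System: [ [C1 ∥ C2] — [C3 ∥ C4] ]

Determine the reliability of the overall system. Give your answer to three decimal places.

0.970

Parallel (C1 and C2): 1 − (1 − 0.98000)(1 − 0.79000) = 0.99580
Parallel (C3 and C4): 1 − (1 − 0.90000)(1 − 0.74000) = 0.97400
Series ([0.99580] and [0.97400]): 0.99580 × 0.97400 = 0.970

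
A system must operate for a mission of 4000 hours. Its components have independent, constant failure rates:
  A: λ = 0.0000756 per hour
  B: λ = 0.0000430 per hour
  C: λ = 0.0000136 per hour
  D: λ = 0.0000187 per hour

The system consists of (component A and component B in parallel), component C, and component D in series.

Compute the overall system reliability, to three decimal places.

0.843

R(A) = exp(−0.0000756 × 4000) = 0.73904
R(B) = exp(−0.0000430 × 4000) = 0.84198
R(C) = exp(−0.0000136 × 4000) = 0.94705
R(D) = exp(−0.0000187 × 4000) = 0.92793
Parallel (A and B): 1 − (1 − 0.73904)(1 − 0.84198) = 0.95876
Series ([0.95876], C, and D): 0.95876 × 0.94705 × 0.92793 = 0.843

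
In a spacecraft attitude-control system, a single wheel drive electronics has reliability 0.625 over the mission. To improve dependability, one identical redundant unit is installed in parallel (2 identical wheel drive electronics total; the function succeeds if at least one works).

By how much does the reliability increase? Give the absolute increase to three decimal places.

0.234

R_before = 0.625
R_after = 1 − (1 − 0.625)^2 = 0.859
ΔR = 0.859 − 0.625 = 0.234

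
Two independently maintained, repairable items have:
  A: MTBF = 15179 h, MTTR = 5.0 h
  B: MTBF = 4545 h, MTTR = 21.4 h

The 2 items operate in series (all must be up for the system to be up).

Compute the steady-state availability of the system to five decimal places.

A(A) = MTBF/(MTBF+MTTR) = 15179/(15179+5.0) = 0.999671
A(B) = MTBF/(MTBF+MTTR) = 4545/(4545+21.4) = 0.995314
Series availability: 0.999671 × 0.995314 = 0.99499

0.99499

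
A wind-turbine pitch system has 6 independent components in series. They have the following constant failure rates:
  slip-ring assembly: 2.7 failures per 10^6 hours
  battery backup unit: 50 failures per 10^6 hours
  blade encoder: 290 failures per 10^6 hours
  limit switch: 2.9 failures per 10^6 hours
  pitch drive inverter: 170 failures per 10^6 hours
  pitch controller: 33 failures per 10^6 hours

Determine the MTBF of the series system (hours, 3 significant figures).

1820

Series of exponential components: λ_sys = Σ λ_i
λ_sys = 0.0000027 + 0.000050 + 0.00029 + 0.0000029 + 0.00017 + 0.000033 = 5.4860e-04 /h
MTBF = 1 / λ_sys = 1820 h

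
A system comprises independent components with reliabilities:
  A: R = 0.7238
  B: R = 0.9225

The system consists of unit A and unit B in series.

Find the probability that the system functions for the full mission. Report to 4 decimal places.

0.6677

Series (A and B): 0.723800 × 0.922500 = 0.6677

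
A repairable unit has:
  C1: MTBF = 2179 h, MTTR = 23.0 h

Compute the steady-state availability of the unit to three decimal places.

A(C1) = MTBF/(MTBF+MTTR) = 2179/(2179+23.0) = 0.990

0.990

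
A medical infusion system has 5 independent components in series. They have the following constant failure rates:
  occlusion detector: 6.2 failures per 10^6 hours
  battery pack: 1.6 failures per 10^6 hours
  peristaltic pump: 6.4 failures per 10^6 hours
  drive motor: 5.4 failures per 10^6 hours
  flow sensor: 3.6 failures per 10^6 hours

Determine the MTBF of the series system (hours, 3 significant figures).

Series of exponential components: λ_sys = Σ λ_i
λ_sys = 0.0000062 + 0.0000016 + 0.0000064 + 0.0000054 + 0.0000036 = 2.3200e-05 /h
MTBF = 1 / λ_sys = 43100 h

43100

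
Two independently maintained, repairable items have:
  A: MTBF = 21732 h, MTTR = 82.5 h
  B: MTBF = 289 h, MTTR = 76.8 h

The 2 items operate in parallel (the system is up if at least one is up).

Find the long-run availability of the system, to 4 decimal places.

A(A) = MTBF/(MTBF+MTTR) = 21732/(21732+82.5) = 0.996218
A(B) = MTBF/(MTBF+MTTR) = 289/(289+76.8) = 0.790049
Parallel availability: 1 − (1 − 0.996218)(1 − 0.790049) = 0.9992

0.9992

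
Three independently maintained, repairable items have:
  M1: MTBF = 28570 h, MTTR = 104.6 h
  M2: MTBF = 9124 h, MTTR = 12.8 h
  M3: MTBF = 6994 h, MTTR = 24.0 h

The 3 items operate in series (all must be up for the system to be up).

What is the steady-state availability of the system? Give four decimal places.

0.9916

A(M1) = MTBF/(MTBF+MTTR) = 28570/(28570+104.6) = 0.996352
A(M2) = MTBF/(MTBF+MTTR) = 9124/(9124+12.8) = 0.998599
A(M3) = MTBF/(MTBF+MTTR) = 6994/(6994+24.0) = 0.996580
Series availability: 0.996352 × 0.998599 × 0.996580 = 0.9916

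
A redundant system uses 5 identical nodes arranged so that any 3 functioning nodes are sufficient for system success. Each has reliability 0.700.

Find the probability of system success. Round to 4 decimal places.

R = Σ_{i=3}^{5} C(5,i) p^i (1−p)^{5−i} with p = 0.700
C(5,3)·0.700^3·0.300^2 = 0.308700
C(5,4)·0.700^4·0.300^1 = 0.360150
C(5,5)·0.700^5·0.300^0 = 0.168070
Sum = 0.8369

0.8369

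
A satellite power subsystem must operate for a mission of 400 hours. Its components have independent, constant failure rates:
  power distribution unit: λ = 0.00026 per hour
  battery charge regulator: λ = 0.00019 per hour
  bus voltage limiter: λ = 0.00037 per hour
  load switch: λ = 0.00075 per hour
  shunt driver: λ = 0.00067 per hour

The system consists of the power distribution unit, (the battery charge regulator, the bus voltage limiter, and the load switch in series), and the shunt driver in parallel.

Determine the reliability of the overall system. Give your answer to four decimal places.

0.9905

R(power distribution unit) = exp(−0.00026 × 400) = 0.901225
R(battery charge regulator) = exp(−0.00019 × 400) = 0.926816
R(bus voltage limiter) = exp(−0.00037 × 400) = 0.862431
R(load switch) = exp(−0.00075 × 400) = 0.740818
R(shunt driver) = exp(−0.00067 × 400) = 0.764908
Series (battery charge regulator, bus voltage limiter, and load switch): 0.926816 × 0.862431 × 0.740818 = 0.592147
Parallel (power distribution unit, [0.592147], and shunt driver): 1 − (1 − 0.901225)(1 − 0.592147)(1 − 0.764908) = 0.9905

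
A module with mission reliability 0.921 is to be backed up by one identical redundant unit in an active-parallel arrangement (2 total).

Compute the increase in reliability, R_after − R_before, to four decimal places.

R_before = 0.921
R_after = 1 − (1 − 0.921)^2 = 0.9938
ΔR = 0.9938 − 0.921 = 0.0728

0.0728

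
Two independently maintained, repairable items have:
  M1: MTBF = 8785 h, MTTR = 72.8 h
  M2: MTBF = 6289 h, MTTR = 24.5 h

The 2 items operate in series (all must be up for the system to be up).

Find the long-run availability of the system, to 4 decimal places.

0.9879

A(M1) = MTBF/(MTBF+MTTR) = 8785/(8785+72.8) = 0.991781
A(M2) = MTBF/(MTBF+MTTR) = 6289/(6289+24.5) = 0.996119
Series availability: 0.991781 × 0.996119 = 0.9879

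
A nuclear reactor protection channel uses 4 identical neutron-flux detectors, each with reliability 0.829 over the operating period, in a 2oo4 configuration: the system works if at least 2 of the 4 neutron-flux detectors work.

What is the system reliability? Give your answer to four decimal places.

0.9826

R = Σ_{i=2}^{4} C(4,i) p^i (1−p)^{4−i} with p = 0.829
C(4,2)·0.829^2·0.171^2 = 0.120574
C(4,3)·0.829^3·0.171^1 = 0.389690
C(4,4)·0.829^4·0.171^0 = 0.472300
Sum = 0.9826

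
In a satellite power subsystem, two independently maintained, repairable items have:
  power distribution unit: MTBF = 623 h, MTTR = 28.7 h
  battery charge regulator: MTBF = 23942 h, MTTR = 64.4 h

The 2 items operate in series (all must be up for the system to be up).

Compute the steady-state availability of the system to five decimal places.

A(power distribution unit) = MTBF/(MTBF+MTTR) = 623/(623+28.7) = 0.955961
A(battery charge regulator) = MTBF/(MTBF+MTTR) = 23942/(23942+64.4) = 0.997317
Series availability: 0.955961 × 0.997317 = 0.95340

0.95340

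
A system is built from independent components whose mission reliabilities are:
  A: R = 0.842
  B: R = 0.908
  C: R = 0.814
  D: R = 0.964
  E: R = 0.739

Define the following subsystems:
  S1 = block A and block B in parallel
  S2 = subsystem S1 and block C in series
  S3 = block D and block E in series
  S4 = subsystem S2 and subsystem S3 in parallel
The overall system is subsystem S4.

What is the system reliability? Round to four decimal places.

0.9431

Parallel (A and B): 1 − (1 − 0.842000)(1 − 0.908000) = 0.985464
Series ([0.985464] and C): 0.985464 × 0.814000 = 0.802168
Series (D and E): 0.964000 × 0.739000 = 0.712396
Parallel ([0.802168] and [0.712396]): 1 − (1 − 0.802168)(1 − 0.712396) = 0.9431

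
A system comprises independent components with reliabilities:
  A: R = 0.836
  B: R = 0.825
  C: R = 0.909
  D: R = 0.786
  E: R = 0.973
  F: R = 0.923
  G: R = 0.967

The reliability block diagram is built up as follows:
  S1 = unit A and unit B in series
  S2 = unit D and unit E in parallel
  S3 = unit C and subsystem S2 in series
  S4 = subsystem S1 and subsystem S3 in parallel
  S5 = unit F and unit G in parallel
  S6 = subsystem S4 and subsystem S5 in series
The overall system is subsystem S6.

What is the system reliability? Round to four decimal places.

0.9677

Series (A and B): 0.836000 × 0.825000 = 0.689700
Parallel (D and E): 1 − (1 − 0.786000)(1 − 0.973000) = 0.994222
Series (C and [0.994222]): 0.909000 × 0.994222 = 0.903748
Parallel ([0.689700] and [0.903748]): 1 − (1 − 0.689700)(1 − 0.903748) = 0.970133
Parallel (F and G): 1 − (1 − 0.923000)(1 − 0.967000) = 0.997459
Series ([0.970133] and [0.997459]): 0.970133 × 0.997459 = 0.9677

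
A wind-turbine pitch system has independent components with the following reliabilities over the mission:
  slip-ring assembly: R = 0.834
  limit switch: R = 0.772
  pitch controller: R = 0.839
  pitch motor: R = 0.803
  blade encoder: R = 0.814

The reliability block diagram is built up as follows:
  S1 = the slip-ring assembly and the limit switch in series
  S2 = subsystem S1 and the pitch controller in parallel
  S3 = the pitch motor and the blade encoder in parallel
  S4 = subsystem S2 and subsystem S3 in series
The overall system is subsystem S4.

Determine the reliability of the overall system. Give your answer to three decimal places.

Series (slip-ring assembly and limit switch): 0.83400 × 0.77200 = 0.64385
Parallel ([0.64385] and pitch controller): 1 − (1 − 0.64385)(1 − 0.83900) = 0.94266
Parallel (pitch motor and blade encoder): 1 − (1 − 0.80300)(1 − 0.81400) = 0.96336
Series ([0.94266] and [0.96336]): 0.94266 × 0.96336 = 0.908

0.908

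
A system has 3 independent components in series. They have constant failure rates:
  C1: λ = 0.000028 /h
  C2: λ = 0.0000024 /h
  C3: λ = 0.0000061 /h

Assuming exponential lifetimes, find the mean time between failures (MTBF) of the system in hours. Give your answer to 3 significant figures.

27400

Series of exponential components: λ_sys = Σ λ_i
λ_sys = 0.000028 + 0.0000024 + 0.0000061 = 3.6500e-05 /h
MTBF = 1 / λ_sys = 27400 h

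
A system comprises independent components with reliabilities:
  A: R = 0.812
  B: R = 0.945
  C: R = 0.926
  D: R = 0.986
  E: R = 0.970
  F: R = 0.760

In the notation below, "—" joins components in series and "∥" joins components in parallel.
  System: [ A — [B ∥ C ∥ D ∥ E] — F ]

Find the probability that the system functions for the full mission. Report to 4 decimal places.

Parallel (B, C, D, and E): 1 − (1 − 0.945000)(1 − 0.926000)(1 − 0.986000)(1 − 0.970000) = 0.999998
Series (A, [0.999998], and F): 0.812000 × 0.999998 × 0.760000 = 0.6171

0.6171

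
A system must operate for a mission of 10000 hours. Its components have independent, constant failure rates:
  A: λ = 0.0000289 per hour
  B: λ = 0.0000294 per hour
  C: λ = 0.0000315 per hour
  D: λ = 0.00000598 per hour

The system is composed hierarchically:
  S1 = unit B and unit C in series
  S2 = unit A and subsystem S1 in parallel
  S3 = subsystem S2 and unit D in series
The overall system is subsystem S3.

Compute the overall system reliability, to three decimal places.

R(A) = exp(−0.0000289 × 10000) = 0.74901
R(B) = exp(−0.0000294 × 10000) = 0.74528
R(C) = exp(−0.0000315 × 10000) = 0.72979
R(D) = exp(−0.00000598 × 10000) = 0.94195
Series (B and C): 0.74528 × 0.72979 = 0.54390
Parallel (A and [0.54390]): 1 − (1 − 0.74901)(1 − 0.54390) = 0.88552
Series ([0.88552] and D): 0.88552 × 0.94195 = 0.834

0.834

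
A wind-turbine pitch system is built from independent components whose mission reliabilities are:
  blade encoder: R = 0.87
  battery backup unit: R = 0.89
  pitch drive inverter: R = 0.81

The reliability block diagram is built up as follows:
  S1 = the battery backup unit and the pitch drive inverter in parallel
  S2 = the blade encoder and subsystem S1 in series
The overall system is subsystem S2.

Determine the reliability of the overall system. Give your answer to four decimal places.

0.8518

Parallel (battery backup unit and pitch drive inverter): 1 − (1 − 0.890000)(1 − 0.810000) = 0.979100
Series (blade encoder and [0.979100]): 0.870000 × 0.979100 = 0.8518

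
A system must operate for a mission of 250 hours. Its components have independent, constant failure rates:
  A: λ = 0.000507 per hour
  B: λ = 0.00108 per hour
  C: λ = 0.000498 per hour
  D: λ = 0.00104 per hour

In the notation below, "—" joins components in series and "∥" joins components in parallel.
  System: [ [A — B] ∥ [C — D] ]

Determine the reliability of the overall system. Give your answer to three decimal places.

R(A) = exp(−0.000507 × 250) = 0.88095
R(B) = exp(−0.00108 × 250) = 0.76338
R(C) = exp(−0.000498 × 250) = 0.88294
R(D) = exp(−0.00104 × 250) = 0.77105
Series (A and B): 0.88095 × 0.76338 = 0.67250
Series (C and D): 0.88294 × 0.77105 = 0.68079
Parallel ([0.67250] and [0.68079]): 1 − (1 − 0.67250)(1 − 0.68079) = 0.895

0.895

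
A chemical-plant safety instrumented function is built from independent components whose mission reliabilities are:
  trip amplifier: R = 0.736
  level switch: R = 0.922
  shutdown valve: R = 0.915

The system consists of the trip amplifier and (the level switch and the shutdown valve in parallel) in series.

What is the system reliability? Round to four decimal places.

0.7311

Parallel (level switch and shutdown valve): 1 − (1 − 0.922000)(1 − 0.915000) = 0.993370
Series (trip amplifier and [0.993370]): 0.736000 × 0.993370 = 0.7311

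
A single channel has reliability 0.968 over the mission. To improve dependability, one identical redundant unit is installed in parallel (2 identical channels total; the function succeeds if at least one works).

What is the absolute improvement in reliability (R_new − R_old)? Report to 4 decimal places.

0.0310

R_before = 0.968
R_after = 1 − (1 − 0.968)^2 = 0.9990
ΔR = 0.9990 − 0.968 = 0.0310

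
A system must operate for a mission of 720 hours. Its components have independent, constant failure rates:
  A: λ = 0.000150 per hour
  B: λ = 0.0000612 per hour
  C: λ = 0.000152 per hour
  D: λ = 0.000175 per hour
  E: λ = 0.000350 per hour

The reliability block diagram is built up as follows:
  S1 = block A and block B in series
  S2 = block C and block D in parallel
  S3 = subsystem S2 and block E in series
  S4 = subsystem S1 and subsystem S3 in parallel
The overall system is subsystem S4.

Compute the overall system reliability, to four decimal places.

R(A) = exp(−0.000150 × 720) = 0.897628
R(B) = exp(−0.0000612 × 720) = 0.956893
R(C) = exp(−0.000152 × 720) = 0.896336
R(D) = exp(−0.000175 × 720) = 0.881615
R(E) = exp(−0.000350 × 720) = 0.777245
Series (A and B): 0.897628 × 0.956893 = 0.858934
Parallel (C and D): 1 − (1 − 0.896336)(1 − 0.881615) = 0.987728
Series ([0.987728] and E): 0.987728 × 0.777245 = 0.767707
Parallel ([0.858934] and [0.767707]): 1 − (1 − 0.858934)(1 − 0.767707) = 0.9672

0.9672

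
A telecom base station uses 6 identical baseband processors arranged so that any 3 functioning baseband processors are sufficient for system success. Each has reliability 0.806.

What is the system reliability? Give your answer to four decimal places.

0.9848

R = Σ_{i=3}^{6} C(6,i) p^i (1−p)^{6−i} with p = 0.806
C(6,3)·0.806^3·0.194^3 = 0.076461
C(6,4)·0.806^4·0.194^2 = 0.238251
C(6,5)·0.806^5·0.194^1 = 0.395939
C(6,6)·0.806^6·0.194^0 = 0.274164
Sum = 0.9848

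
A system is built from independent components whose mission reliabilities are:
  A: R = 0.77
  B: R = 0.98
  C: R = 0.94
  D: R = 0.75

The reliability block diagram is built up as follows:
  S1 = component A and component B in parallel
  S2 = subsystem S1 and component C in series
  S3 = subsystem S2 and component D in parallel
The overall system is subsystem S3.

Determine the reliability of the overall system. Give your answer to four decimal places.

Parallel (A and B): 1 − (1 − 0.770000)(1 − 0.980000) = 0.995400
Series ([0.995400] and C): 0.995400 × 0.940000 = 0.935676
Parallel ([0.935676] and D): 1 − (1 − 0.935676)(1 − 0.750000) = 0.9839

0.9839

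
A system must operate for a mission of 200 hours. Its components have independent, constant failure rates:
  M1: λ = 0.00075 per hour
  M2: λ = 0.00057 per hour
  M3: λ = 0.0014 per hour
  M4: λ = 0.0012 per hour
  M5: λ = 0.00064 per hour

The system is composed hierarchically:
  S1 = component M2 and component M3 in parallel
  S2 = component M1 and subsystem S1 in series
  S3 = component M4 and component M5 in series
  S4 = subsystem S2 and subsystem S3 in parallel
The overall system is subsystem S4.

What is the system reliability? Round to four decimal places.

R(M1) = exp(−0.00075 × 200) = 0.860708
R(M2) = exp(−0.00057 × 200) = 0.892258
R(M3) = exp(−0.0014 × 200) = 0.755784
R(M4) = exp(−0.0012 × 200) = 0.786628
R(M5) = exp(−0.00064 × 200) = 0.879853
Parallel (M2 and M3): 1 − (1 − 0.892258)(1 − 0.755784) = 0.973688
Series (M1 and [0.973688]): 0.860708 × 0.973688 = 0.838061
Series (M4 and M5): 0.786628 × 0.879853 = 0.692117
Parallel ([0.838061] and [0.692117]): 1 − (1 − 0.838061)(1 − 0.692117) = 0.9501

0.9501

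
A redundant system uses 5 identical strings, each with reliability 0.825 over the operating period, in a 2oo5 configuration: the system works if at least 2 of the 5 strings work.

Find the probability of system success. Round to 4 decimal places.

0.9960

R = Σ_{i=2}^{5} C(5,i) p^i (1−p)^{5−i} with p = 0.825
C(5,2)·0.825^2·0.175^3 = 0.036477
C(5,3)·0.825^3·0.175^2 = 0.171964
C(5,4)·0.825^4·0.175^1 = 0.405344
C(5,5)·0.825^5·0.175^0 = 0.382182
Sum = 0.9960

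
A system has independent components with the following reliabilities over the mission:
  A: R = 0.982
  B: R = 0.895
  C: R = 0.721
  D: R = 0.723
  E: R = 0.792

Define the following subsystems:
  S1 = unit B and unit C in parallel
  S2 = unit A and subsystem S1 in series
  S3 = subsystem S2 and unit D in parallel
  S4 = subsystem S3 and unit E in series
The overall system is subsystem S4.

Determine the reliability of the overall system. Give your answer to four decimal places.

0.7817

Parallel (B and C): 1 − (1 − 0.895000)(1 − 0.721000) = 0.970705
Series (A and [0.970705]): 0.982000 × 0.970705 = 0.953232
Parallel ([0.953232] and D): 1 − (1 − 0.953232)(1 − 0.723000) = 0.987045
Series ([0.987045] and E): 0.987045 × 0.792000 = 0.7817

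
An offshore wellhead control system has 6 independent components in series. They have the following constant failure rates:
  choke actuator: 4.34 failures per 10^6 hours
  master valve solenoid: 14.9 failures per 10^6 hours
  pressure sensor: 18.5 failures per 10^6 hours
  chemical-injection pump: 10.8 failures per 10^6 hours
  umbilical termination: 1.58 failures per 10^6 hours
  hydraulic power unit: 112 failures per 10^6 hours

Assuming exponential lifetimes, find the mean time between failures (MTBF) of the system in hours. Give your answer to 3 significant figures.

Series of exponential components: λ_sys = Σ λ_i
λ_sys = 0.00000434 + 0.0000149 + 0.0000185 + 0.0000108 + 0.00000158 + 0.000112 = 1.6212e-04 /h
MTBF = 1 / λ_sys = 6170 h

6170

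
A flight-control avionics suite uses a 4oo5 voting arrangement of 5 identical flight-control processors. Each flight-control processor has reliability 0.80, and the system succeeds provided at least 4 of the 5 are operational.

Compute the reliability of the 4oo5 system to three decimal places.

R = Σ_{i=4}^{5} C(5,i) p^i (1−p)^{5−i} with p = 0.80
C(5,4)·0.80^4·0.20^1 = 0.40960
C(5,5)·0.80^5·0.20^0 = 0.32768
Sum = 0.737

0.737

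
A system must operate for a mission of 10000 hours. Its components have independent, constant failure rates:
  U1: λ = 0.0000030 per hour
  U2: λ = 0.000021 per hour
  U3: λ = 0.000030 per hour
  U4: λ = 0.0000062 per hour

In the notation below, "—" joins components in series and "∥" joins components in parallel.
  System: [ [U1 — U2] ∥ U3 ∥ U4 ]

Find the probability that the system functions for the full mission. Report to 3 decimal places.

0.997

R(U1) = exp(−0.0000030 × 10000) = 0.97045
R(U2) = exp(−0.000021 × 10000) = 0.81058
R(U3) = exp(−0.000030 × 10000) = 0.74082
R(U4) = exp(−0.0000062 × 10000) = 0.93988
Series (U1 and U2): 0.97045 × 0.81058 = 0.78663
Parallel ([0.78663], U3, and U4): 1 − (1 − 0.78663)(1 − 0.74082)(1 − 0.93988) = 0.997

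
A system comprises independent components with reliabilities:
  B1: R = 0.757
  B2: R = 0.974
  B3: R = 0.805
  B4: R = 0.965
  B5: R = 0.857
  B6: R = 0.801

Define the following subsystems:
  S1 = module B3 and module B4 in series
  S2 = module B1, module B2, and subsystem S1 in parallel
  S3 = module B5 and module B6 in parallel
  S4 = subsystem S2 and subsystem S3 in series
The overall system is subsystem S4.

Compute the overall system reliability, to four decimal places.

Series (B3 and B4): 0.805000 × 0.965000 = 0.776825
Parallel (B1, B2, and [0.776825]): 1 − (1 − 0.757000)(1 − 0.974000)(1 − 0.776825) = 0.998590
Parallel (B5 and B6): 1 − (1 − 0.857000)(1 − 0.801000) = 0.971543
Series ([0.998590] and [0.971543]): 0.998590 × 0.971543 = 0.9702

0.9702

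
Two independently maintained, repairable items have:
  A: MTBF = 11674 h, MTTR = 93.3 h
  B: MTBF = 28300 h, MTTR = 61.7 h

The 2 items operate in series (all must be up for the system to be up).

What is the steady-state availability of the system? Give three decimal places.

A(A) = MTBF/(MTBF+MTTR) = 11674/(11674+93.3) = 0.992071
A(B) = MTBF/(MTBF+MTTR) = 28300/(28300+61.7) = 0.997825
Series availability: 0.992071 × 0.997825 = 0.990

0.990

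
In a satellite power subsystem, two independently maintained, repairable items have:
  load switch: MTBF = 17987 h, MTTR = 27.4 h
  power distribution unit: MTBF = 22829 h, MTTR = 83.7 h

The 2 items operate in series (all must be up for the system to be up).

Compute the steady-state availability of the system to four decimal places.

0.9948

A(load switch) = MTBF/(MTBF+MTTR) = 17987/(17987+27.4) = 0.998479
A(power distribution unit) = MTBF/(MTBF+MTTR) = 22829/(22829+83.7) = 0.996347
Series availability: 0.998479 × 0.996347 = 0.9948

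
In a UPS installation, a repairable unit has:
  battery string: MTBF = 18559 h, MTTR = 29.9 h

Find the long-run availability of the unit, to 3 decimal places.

A(battery string) = MTBF/(MTBF+MTTR) = 18559/(18559+29.9) = 0.998

0.998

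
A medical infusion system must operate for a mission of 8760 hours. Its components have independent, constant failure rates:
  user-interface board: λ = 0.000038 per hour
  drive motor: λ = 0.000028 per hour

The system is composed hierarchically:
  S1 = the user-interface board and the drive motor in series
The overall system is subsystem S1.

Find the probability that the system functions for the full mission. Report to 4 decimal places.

0.5609

R(user-interface board) = exp(−0.000038 × 8760) = 0.716856
R(drive motor) = exp(−0.000028 × 8760) = 0.782485
Series (user-interface board and drive motor): 0.716856 × 0.782485 = 0.5609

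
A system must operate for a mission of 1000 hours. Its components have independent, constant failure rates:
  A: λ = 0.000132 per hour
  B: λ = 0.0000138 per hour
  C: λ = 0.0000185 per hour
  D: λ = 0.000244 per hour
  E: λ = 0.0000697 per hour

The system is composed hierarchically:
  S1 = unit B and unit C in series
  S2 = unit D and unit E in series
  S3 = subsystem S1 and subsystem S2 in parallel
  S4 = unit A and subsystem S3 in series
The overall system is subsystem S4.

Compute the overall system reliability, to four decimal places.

0.8688

R(A) = exp(−0.000132 × 1000) = 0.876341
R(B) = exp(−0.0000138 × 1000) = 0.986295
R(C) = exp(−0.0000185 × 1000) = 0.981670
R(D) = exp(−0.000244 × 1000) = 0.783488
R(E) = exp(−0.0000697 × 1000) = 0.932674
Series (B and C): 0.986295 × 0.981670 = 0.968216
Series (D and E): 0.783488 × 0.932674 = 0.730739
Parallel ([0.968216] and [0.730739]): 1 − (1 − 0.968216)(1 − 0.730739) = 0.991442
Series (A and [0.991442]): 0.876341 × 0.991442 = 0.8688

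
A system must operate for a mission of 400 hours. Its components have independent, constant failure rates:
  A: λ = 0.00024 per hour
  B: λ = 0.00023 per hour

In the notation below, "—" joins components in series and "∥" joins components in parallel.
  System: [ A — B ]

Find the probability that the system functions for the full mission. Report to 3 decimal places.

R(A) = exp(−0.00024 × 400) = 0.90846
R(B) = exp(−0.00023 × 400) = 0.91211
Series (A and B): 0.90846 × 0.91211 = 0.829

0.829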